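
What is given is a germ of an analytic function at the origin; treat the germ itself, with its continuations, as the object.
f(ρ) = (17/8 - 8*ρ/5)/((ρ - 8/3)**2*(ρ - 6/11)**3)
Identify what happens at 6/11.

The point is a pole of order 3.

The denominator factor ρ - 6/11 vanishes at 6/11 and appears to the power 3; the numerator there equals 551/440, nonzero, and no other factor vanishes.
Hence a pole whose order is the multiplicity, 3.


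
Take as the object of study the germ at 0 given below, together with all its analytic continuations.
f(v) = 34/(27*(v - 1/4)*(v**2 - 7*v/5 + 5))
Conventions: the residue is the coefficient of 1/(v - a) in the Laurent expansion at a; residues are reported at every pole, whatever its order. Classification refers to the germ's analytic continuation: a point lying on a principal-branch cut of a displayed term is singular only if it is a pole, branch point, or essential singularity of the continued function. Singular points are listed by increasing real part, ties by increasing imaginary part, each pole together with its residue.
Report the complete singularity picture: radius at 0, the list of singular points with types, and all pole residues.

Denominator factor (v**2 - 7*v/5 + 5): discriminant -451/25, complex-conjugate roots (7/10) + ((1/10)*sqrt(451))*i and (7/10) - ((1/10)*sqrt(451))*i; poles of order 1, moduli sqrt(5) and sqrt(5).
Denominator factor (v - 1/4): pole of order 1 at 1/4, modulus 1/4.
The radius of convergence is the smallest modulus among the singular points: 1/4.
At the order-1 pole 1/4 set g(v) = (v - (1/4))*f(v) = 34/(27*(v**2 - 7*v/5 + 5)).
Simple pole: residue = g(a) at a = 1/4, which is 2720/10179.
The factor v**2 - 7*v/5 + 5 splits as (v - a)(v - a') with a = (7/10) - ((1/10)*sqrt(451))*i, a' = (7/10) + ((1/10)*sqrt(451))*i. At the order-1 pole a set g(v) = (v - a)*f(v) = [34/(27*(v - 1/4))] / (v - a').
Simple pole: residue = g(a) at a = (7/10) - ((1/10)*sqrt(451))*i, which is (-1360/10179) + ((680/510081)*sqrt(451))*i.
The factor v**2 - 7*v/5 + 5 splits as (v - a)(v - a') with a = (7/10) + ((1/10)*sqrt(451))*i, a' = (7/10) - ((1/10)*sqrt(451))*i. At the order-1 pole a set g(v) = (v - a)*f(v) = [34/(27*(v - 1/4))] / (v - a').
Simple pole: residue = g(a) at a = (7/10) + ((1/10)*sqrt(451))*i, which is (-1360/10179) - ((680/510081)*sqrt(451))*i.
List the singular points by increasing real part (a conjugate pair: the negative imaginary part first).

Radius of convergence at 0: 1/4.
At 1/4: a pole of order 1; residue 2720/10179.
At (7/10) - ((1/10)*sqrt(451))*i: a pole of order 1; residue (-1360/10179) + ((680/510081)*sqrt(451))*i.
At (7/10) + ((1/10)*sqrt(451))*i: a pole of order 1; residue (-1360/10179) - ((680/510081)*sqrt(451))*i.


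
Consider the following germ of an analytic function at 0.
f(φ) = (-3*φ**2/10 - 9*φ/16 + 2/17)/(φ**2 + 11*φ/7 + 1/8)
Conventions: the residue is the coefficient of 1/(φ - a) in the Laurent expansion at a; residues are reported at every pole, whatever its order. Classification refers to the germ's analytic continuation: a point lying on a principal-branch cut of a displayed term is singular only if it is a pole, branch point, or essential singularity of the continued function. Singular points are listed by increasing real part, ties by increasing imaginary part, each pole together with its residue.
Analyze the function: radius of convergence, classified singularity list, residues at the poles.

Denominator factor (φ**2 + 11*φ/7 + 1/8): discriminant 193/98, real irrational roots -11/14 + (1/28)*sqrt(386) and -11/14 - (1/28)*sqrt(386); poles of order 1, moduli 11/14 - (1/28)*sqrt(386) and 11/14 + (1/28)*sqrt(386).
The radius of convergence is the smallest modulus among the singular points: 11/14 - (1/28)*sqrt(386).
The factor φ**2 + 11*φ/7 + 1/8 splits as (φ - a)(φ - a') with a = -11/14 - (1/28)*sqrt(386), a' = -11/14 + (1/28)*sqrt(386). At the order-1 pole a set g(φ) = (φ - a)*f(φ) = [-3*φ**2/10 - 9*φ/16 + 2/17] / (φ - a').
Simple pole: residue = g(a) at a = -11/14 - (1/28)*sqrt(386), which is -51/1120 - (6043/734944)*sqrt(386).
The factor φ**2 + 11*φ/7 + 1/8 splits as (φ - a)(φ - a') with a = -11/14 + (1/28)*sqrt(386), a' = -11/14 - (1/28)*sqrt(386). At the order-1 pole a set g(φ) = (φ - a)*f(φ) = [-3*φ**2/10 - 9*φ/16 + 2/17] / (φ - a').
Simple pole: residue = g(a) at a = -11/14 + (1/28)*sqrt(386), which is -51/1120 + (6043/734944)*sqrt(386).
List the singular points by increasing real part (a conjugate pair: the negative imaginary part first).

Radius of convergence at 0: 11/14 - (1/28)*sqrt(386).
At -11/14 - (1/28)*sqrt(386): a pole of order 1; residue -51/1120 - (6043/734944)*sqrt(386).
At -11/14 + (1/28)*sqrt(386): a pole of order 1; residue -51/1120 + (6043/734944)*sqrt(386).


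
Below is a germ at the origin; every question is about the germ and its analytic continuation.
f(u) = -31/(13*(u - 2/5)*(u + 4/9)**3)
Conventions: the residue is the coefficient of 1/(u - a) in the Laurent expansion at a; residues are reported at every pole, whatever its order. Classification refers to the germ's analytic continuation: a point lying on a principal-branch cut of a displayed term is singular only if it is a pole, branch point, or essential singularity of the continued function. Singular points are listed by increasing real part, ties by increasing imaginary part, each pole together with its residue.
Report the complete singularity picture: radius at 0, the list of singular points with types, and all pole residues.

Denominator factor (u - 2/5): pole of order 1 at 2/5, modulus 2/5.
Denominator factor (u + 4/9)^3: pole of order 3 at -4/9, modulus 4/9.
The radius of convergence is the smallest modulus among the singular points: 2/5.
At the order-3 pole -4/9 set g(u) = (u - (-4/9))^3*f(u) = -31/(13*(u - 2/5)).
Order-3 pole: residue = g''(a)/2; g''(-4/9) = 2824875/356668, so the residue is 2824875/713336.
At the order-1 pole 2/5 set g(u) = (u - (2/5))*f(u) = -31/(13*(u + 4/9)**3).
Simple pole: residue = g(a) at a = 2/5, which is -2824875/713336.
List the singular points by increasing real part (a conjugate pair: the negative imaginary part first).

Radius of convergence at 0: 2/5.
At -4/9: a pole of order 3; residue 2824875/713336.
At 2/5: a pole of order 1; residue -2824875/713336.


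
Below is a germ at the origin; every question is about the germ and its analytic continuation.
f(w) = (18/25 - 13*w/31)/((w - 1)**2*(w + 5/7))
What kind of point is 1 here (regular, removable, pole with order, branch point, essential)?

The denominator factor w - 1 vanishes at 1 and appears to the power 2; the numerator there equals 233/775, nonzero, and no other factor vanishes.
Hence a pole whose order is the multiplicity, 2.

The point is a pole of order 2.


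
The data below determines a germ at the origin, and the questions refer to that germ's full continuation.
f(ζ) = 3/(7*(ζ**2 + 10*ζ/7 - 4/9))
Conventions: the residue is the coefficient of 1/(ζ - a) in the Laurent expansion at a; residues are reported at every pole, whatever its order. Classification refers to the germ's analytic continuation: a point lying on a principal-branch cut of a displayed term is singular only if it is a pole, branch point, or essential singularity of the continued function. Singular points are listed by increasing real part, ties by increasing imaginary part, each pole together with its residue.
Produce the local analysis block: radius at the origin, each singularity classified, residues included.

Denominator factor (ζ**2 + 10*ζ/7 - 4/9): discriminant 1684/441, real irrational roots -5/7 + (1/21)*sqrt(421) and -5/7 - (1/21)*sqrt(421); poles of order 1, moduli -5/7 + (1/21)*sqrt(421) and 5/7 + (1/21)*sqrt(421).
The radius of convergence is the smallest modulus among the singular points: -5/7 + (1/21)*sqrt(421).
The factor ζ**2 + 10*ζ/7 - 4/9 splits as (ζ - a)(ζ - a') with a = -5/7 - (1/21)*sqrt(421), a' = -5/7 + (1/21)*sqrt(421). At the order-1 pole a set g(ζ) = (ζ - a)*f(ζ) = [3/7] / (ζ - a').
Simple pole: residue = g(a) at a = -5/7 - (1/21)*sqrt(421), which is -(9/842)*sqrt(421).
The factor ζ**2 + 10*ζ/7 - 4/9 splits as (ζ - a)(ζ - a') with a = -5/7 + (1/21)*sqrt(421), a' = -5/7 - (1/21)*sqrt(421). At the order-1 pole a set g(ζ) = (ζ - a)*f(ζ) = [3/7] / (ζ - a').
Simple pole: residue = g(a) at a = -5/7 + (1/21)*sqrt(421), which is (9/842)*sqrt(421).
List the singular points by increasing real part (a conjugate pair: the negative imaginary part first).

Radius of convergence at 0: -5/7 + (1/21)*sqrt(421).
At -5/7 - (1/21)*sqrt(421): a pole of order 1; residue -(9/842)*sqrt(421).
At -5/7 + (1/21)*sqrt(421): a pole of order 1; residue (9/842)*sqrt(421).


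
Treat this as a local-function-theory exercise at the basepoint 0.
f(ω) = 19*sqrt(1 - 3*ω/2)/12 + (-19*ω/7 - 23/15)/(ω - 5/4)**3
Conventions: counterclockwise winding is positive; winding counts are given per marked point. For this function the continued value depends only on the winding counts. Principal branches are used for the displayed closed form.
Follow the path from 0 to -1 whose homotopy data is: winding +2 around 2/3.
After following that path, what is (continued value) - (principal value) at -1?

Continued minus principal equals 0.

The rational part is single-valued and drops out of the difference; each branch term changes only by its own monodromy.
(19/12)*sqrt(1 - ω/(2/3)): winding +2 is even, the square root returns to the same sheet, contribution 0.
Summing the contributions at ω = -1 gives 0.


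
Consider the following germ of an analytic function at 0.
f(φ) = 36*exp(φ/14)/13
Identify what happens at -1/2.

There is no denominator, hence no pole anywhere.
The factor exp(φ/14) is entire.
So the germ continues analytically to -1/2.

The point is a regular point.


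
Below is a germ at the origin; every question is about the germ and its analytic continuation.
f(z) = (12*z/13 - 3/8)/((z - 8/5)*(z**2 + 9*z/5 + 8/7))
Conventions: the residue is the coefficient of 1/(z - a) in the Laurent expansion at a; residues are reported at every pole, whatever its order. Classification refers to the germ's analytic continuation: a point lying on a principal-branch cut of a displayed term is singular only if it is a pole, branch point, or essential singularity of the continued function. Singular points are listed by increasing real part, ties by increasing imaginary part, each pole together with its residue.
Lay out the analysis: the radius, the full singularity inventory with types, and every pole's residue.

Radius of convergence at 0: (2/7)*sqrt(14).
At (-9/10) - ((1/70)*sqrt(1631))*i: a pole of order 1; residue (-6685/79872) + ((201515/18610176)*sqrt(1631))*i.
At (-9/10) + ((1/70)*sqrt(1631))*i: a pole of order 1; residue (-6685/79872) - ((201515/18610176)*sqrt(1631))*i.
At 8/5: a pole of order 1; residue 6685/39936.

Denominator factor (z - 8/5): pole of order 1 at 8/5, modulus 8/5.
Denominator factor (z**2 + 9*z/5 + 8/7): discriminant -233/175, complex-conjugate roots (-9/10) + ((1/70)*sqrt(1631))*i and (-9/10) - ((1/70)*sqrt(1631))*i; poles of order 1, moduli (2/7)*sqrt(14) and (2/7)*sqrt(14).
The radius of convergence is the smallest modulus among the singular points: (2/7)*sqrt(14).
The factor z**2 + 9*z/5 + 8/7 splits as (z - a)(z - a') with a = (-9/10) - ((1/70)*sqrt(1631))*i, a' = (-9/10) + ((1/70)*sqrt(1631))*i. At the order-1 pole a set g(z) = (z - a)*f(z) = [(12*z/13 - 3/8)/(z - 8/5)] / (z - a').
Simple pole: residue = g(a) at a = (-9/10) - ((1/70)*sqrt(1631))*i, which is (-6685/79872) + ((201515/18610176)*sqrt(1631))*i.
The factor z**2 + 9*z/5 + 8/7 splits as (z - a)(z - a') with a = (-9/10) + ((1/70)*sqrt(1631))*i, a' = (-9/10) - ((1/70)*sqrt(1631))*i. At the order-1 pole a set g(z) = (z - a)*f(z) = [(12*z/13 - 3/8)/(z - 8/5)] / (z - a').
Simple pole: residue = g(a) at a = (-9/10) + ((1/70)*sqrt(1631))*i, which is (-6685/79872) - ((201515/18610176)*sqrt(1631))*i.
At the order-1 pole 8/5 set g(z) = (z - (8/5))*f(z) = (12*z/13 - 3/8)/(z**2 + 9*z/5 + 8/7).
Simple pole: residue = g(a) at a = 8/5, which is 6685/39936.
List the singular points by increasing real part (a conjugate pair: the negative imaginary part first).


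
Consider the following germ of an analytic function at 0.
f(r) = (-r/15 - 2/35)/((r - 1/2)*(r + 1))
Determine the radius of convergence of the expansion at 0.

Denominator factor (r + 1): pole of order 1 at -1, modulus 1.
Denominator factor (r - 1/2): pole of order 1 at 1/2, modulus 1/2.
The radius of convergence is the smallest modulus among the singular points: 1/2.

The radius of convergence is 1/2.


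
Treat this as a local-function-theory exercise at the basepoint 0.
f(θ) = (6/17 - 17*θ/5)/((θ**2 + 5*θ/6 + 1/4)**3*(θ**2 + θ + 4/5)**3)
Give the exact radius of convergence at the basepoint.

Denominator factor (θ**2 + 5*θ/6 + 1/4)^3: discriminant -11/36, complex-conjugate roots (-5/12) + ((1/12)*sqrt(11))*i and (-5/12) - ((1/12)*sqrt(11))*i; poles of order 3, moduli 1/2 and 1/2.
Denominator factor (θ**2 + θ + 4/5)^3: discriminant -11/5, complex-conjugate roots (-1/2) + ((1/10)*sqrt(55))*i and (-1/2) - ((1/10)*sqrt(55))*i; poles of order 3, moduli (2/5)*sqrt(5) and (2/5)*sqrt(5).
The radius of convergence is the smallest modulus among the singular points: 1/2.

The radius of convergence is 1/2.


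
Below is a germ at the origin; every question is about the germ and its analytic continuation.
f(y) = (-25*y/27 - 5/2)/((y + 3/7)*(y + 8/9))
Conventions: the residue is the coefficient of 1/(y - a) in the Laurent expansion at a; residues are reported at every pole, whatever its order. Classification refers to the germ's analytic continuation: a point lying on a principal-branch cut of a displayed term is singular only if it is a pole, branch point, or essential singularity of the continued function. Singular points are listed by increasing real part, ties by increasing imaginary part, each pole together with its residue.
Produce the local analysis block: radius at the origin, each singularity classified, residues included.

Denominator factor (y + 8/9): pole of order 1 at -8/9, modulus 8/9.
Denominator factor (y + 3/7): pole of order 1 at -3/7, modulus 3/7.
The radius of convergence is the smallest modulus among the singular points: 3/7.
At the order-1 pole -8/9 set g(y) = (y - (-8/9))*f(y) = (-25*y/27 - 5/2)/(y + 3/7).
Simple pole: residue = g(a) at a = -8/9, which is 5705/1566.
At the order-1 pole -3/7 set g(y) = (y - (-3/7))*f(y) = (-25*y/27 - 5/2)/(y + 8/9).
Simple pole: residue = g(a) at a = -3/7, which is -265/58.
List the singular points by increasing real part (a conjugate pair: the negative imaginary part first).

Radius of convergence at 0: 3/7.
At -8/9: a pole of order 1; residue 5705/1566.
At -3/7: a pole of order 1; residue -265/58.


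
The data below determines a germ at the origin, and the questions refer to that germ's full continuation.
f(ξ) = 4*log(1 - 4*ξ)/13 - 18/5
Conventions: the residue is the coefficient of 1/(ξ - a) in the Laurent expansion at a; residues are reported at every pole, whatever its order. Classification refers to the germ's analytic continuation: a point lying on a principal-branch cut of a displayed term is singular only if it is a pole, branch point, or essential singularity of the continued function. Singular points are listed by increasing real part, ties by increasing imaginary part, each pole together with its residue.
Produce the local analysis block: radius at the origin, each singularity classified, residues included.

Branch term (4/13)*log(1 - ξ/(1/4)): its argument vanishes at ξ = 1/4, a logarithmic branch point, modulus 1/4.
The radius of convergence is the smallest modulus among the singular points: 1/4.

Radius of convergence at 0: 1/4.
At 1/4: a logarithmic branch point.


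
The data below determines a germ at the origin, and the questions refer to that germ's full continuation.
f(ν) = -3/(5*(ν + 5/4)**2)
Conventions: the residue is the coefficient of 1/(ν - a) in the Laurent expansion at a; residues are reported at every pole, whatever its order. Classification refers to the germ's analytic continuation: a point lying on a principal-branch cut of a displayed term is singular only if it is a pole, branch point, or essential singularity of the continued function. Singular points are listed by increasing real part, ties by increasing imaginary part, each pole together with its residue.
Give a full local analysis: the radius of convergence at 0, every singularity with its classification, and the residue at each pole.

Radius of convergence at 0: 5/4.
At -5/4: a pole of order 2; residue 0.

Denominator factor (ν + 5/4)^2: pole of order 2 at -5/4, modulus 5/4.
The radius of convergence is the smallest modulus among the singular points: 5/4.
At the order-2 pole -5/4 set g(ν) = (ν - (-5/4))^2*f(ν) = -3/5.
Order-2 pole: residue = g'(a); g'(-5/4) = 0, so the residue is 0.


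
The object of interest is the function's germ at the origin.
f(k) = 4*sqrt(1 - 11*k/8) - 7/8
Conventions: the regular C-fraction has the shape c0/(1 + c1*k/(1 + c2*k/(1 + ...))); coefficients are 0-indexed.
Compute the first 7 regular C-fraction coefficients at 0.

Taylor coefficients (expand at 0): a_0 = 25/8, a_1 = -11/4, a_2 = -121/128, a_3 = -1331/2048, a_4 = -73205/131072, a_5 = -1127357/2097152, a_6 = -37202781/67108864.
c0 = a_0 = 25/8. Peel one level at a time: if S = 1 + c*k/S' with S'(0) = 1, then c is the k-coefficient of S and S' = c*k/(S - 1).
S_1 = c0/f = 1 + (22/25)*k + (10769/10000)*k^2 + ...; c1 = 22/25.
S_2 = c1*k/(S_1 - 1) = 1 + (-979/800)*k + (-121/1024)*k^2 + ...; c2 = -979/800.
S_3 = c2*k/(S_2 - 1) = 1 + (-275/2848)*k + (-462825/8111104)*k^2 + ...; c3 = -275/2848.
S_4 = c3*k/(S_3 - 1) = 1 + (-1683/2848)*k + (-121/1024)*k^2 + ...; c4 = -1683/2848.
S_5 = c4*k/(S_4 - 1) = 1 + (-979/4896)*k + (-2336873/23970816)*k^2 + ...; c5 = -979/4896.
S_6 = c5*k/(S_5 - 1) = 1 + (-2387/4896)*k + ...; c6 = -2387/4896.

The regular C-fraction coefficients are [25/8, 22/25, -979/800, -275/2848, -1683/2848, -979/4896, -2387/4896].


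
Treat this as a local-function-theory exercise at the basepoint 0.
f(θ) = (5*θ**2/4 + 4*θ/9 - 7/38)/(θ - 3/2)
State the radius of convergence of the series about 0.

The radius of convergence is 3/2.

Denominator factor (θ - 3/2): pole of order 1 at 3/2, modulus 3/2.
The radius of convergence is the smallest modulus among the singular points: 3/2.


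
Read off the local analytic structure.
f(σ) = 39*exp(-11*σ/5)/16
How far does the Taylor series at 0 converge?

The factor exp(-11*σ/5) is entire and contributes no finite singular point.
The polynomial part has no poles.
No finite singular points: the Taylor series at 0 converges everywhere.

The radius of convergence is infinite.


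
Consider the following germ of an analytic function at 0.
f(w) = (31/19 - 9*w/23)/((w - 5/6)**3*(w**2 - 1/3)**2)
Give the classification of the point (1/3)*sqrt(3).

The point is a pole of order 2.

The denominator factor w**2 - 1/3 vanishes at (1/3)*sqrt(3) and appears to the power 2; the numerator there equals 31/19 - (3/23)*sqrt(3), nonzero, and no other factor vanishes.
Hence a pole whose order is the multiplicity, 2.


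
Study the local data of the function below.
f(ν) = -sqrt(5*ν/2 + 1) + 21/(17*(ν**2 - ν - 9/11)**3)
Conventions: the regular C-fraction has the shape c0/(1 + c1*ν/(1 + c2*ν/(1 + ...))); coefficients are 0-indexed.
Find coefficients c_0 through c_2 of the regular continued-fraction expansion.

The regular C-fraction coefficients are [-13448/4131, 347983/161376, 301583732729/168468313824].

Taylor coefficients (expand at 0): a_0 = -13448/4131, a_1 = 347983/49572, a_2 = -98878679/3569184.
c0 = a_0 = -13448/4131. Peel one level at a time: if S = 1 + c*ν/S' with S'(0) = 1, then c is the ν-coefficient of S and S' = c*ν/(S - 1).
S_1 = c0/f = 1 + (347983/161376)*ν + (-301583732729/78126640128)*ν^2 + ...; c1 = 347983/161376.
S_2 = c1*ν/(S_1 - 1) = 1 + (301583732729/168468313824)*ν + ...; c2 = 301583732729/168468313824.


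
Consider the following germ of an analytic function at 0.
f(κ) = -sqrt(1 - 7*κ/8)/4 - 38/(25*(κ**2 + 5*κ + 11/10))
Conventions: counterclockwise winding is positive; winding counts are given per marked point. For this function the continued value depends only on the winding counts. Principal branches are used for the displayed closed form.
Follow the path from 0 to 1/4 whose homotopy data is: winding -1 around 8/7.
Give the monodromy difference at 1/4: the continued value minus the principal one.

The rational part is single-valued and drops out of the difference; each branch term changes only by its own monodromy.
(-1/4)*sqrt(1 - κ/(8/7)): winding -1 is odd, the square root flips sign, contributing -2*(-1/4)*sqrt(1 - (1/4)/(8/7)) = -2*(-1/4)*sqrt(25/32) = (5/16)*sqrt(2).
Summing the contributions at κ = 1/4 gives (5/16)*sqrt(2).

Continued minus principal equals (5/16)*sqrt(2).


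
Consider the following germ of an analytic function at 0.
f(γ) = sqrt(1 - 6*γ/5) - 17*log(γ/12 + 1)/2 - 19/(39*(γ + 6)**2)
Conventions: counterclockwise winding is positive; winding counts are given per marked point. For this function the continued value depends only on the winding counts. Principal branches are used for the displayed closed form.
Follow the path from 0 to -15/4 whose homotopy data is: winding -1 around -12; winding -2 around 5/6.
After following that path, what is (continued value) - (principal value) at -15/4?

The rational part is single-valued and drops out of the difference; each branch term changes only by its own monodromy.
(1)*sqrt(1 - γ/(5/6)): winding -2 is even, the square root returns to the same sheet, contribution 0.
(-17/2)*log(1 - γ/(-12)): each positive loop around -12 adds 2*pi*i to the log, so winding -1 contributes (-17/2)*(-1)*2*pi*i = (17)*pi*i.
Summing the contributions at γ = -15/4 gives (17)*pi*i.

Continued minus principal equals (17)*pi*i.


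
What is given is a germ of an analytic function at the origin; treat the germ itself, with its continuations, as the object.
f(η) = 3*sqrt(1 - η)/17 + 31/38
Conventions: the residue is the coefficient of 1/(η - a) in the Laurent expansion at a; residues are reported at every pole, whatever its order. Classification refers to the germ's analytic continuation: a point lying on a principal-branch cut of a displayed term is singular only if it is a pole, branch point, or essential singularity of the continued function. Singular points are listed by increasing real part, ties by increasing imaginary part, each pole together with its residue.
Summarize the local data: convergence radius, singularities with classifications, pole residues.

Radius of convergence at 0: 1.
At 1: an algebraic (square-root) branch point.

Branch term (3/17)*sqrt(1 - η/(1)): its argument vanishes at η = 1, a square-root branch point, modulus 1.
The radius of convergence is the smallest modulus among the singular points: 1.


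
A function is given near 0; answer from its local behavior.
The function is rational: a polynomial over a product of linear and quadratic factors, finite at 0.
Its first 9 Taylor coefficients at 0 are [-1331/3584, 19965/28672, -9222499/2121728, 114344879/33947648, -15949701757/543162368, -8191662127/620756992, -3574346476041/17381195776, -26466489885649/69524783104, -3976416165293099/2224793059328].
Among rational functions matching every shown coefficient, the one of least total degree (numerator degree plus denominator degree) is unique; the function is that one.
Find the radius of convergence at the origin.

The radius of convergence is -3/2 + (1/2)*sqrt(13).

No rational of total degree below 7 reproduces all 9 coefficients; solving the [2/5] Pade equations on them gives f(v) = (10*v**2/37 - 3*v/28 + 1/7)/((v + 8/11)**3*(v**2 + 3*v - 1)), whose expansion matches every shown term.
Denominator factor (v**2 + 3*v - 1): discriminant 13, real irrational roots -3/2 + (1/2)*sqrt(13) and -3/2 - (1/2)*sqrt(13); poles of order 1, moduli -3/2 + (1/2)*sqrt(13) and 3/2 + (1/2)*sqrt(13).
Denominator factor (v + 8/11)^3: pole of order 3 at -8/11, modulus 8/11.
The radius of convergence is the smallest modulus among the singular points: -3/2 + (1/2)*sqrt(13).


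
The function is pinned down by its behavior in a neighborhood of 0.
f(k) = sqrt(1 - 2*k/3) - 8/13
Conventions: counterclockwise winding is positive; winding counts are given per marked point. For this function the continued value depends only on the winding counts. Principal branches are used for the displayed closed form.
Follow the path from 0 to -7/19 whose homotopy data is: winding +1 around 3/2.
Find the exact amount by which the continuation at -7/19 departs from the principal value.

The rational part is single-valued and drops out of the difference; each branch term changes only by its own monodromy.
(1)*sqrt(1 - k/(3/2)): winding +1 is odd, the square root flips sign, contributing -2*(1)*sqrt(1 - (-7/19)/(3/2)) = -2*(1)*sqrt(71/57) = -(2/57)*sqrt(4047).
Summing the contributions at k = -7/19 gives -(2/57)*sqrt(4047).

Continued minus principal equals -(2/57)*sqrt(4047).


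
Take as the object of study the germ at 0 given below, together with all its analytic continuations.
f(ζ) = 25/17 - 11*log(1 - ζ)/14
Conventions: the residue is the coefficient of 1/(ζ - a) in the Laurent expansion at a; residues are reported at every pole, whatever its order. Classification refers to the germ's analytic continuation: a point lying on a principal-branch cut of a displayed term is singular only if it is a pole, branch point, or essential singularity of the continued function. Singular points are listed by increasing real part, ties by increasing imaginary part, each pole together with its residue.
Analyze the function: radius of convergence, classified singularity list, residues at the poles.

Branch term (-11/14)*log(1 - ζ/(1)): its argument vanishes at ζ = 1, a logarithmic branch point, modulus 1.
The radius of convergence is the smallest modulus among the singular points: 1.

Radius of convergence at 0: 1.
At 1: a logarithmic branch point.


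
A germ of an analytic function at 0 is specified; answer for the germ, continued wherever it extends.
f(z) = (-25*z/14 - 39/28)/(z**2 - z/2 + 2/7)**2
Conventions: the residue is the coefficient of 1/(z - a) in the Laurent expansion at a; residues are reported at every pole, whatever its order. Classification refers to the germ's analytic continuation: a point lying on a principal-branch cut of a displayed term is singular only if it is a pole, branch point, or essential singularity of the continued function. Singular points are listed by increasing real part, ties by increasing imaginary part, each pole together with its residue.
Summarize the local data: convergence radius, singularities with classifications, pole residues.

Denominator factor (z**2 - z/2 + 2/7)^2: discriminant -25/28, complex-conjugate roots (1/4) + ((5/28)*sqrt(7))*i and (1/4) - ((5/28)*sqrt(7))*i; poles of order 2, moduli (1/7)*sqrt(14) and (1/7)*sqrt(14).
The radius of convergence is the smallest modulus among the singular points: (1/7)*sqrt(14).
The factor z**2 - z/2 + 2/7 splits as (z - a)(z - a') with a = (1/4) - ((5/28)*sqrt(7))*i, a' = (1/4) + ((5/28)*sqrt(7))*i. At the order-2 pole a set g(z) = (z - a)^2*f(z) = [-25*z/14 - 39/28] / (z - a')^2.
Order-2 pole: residue = g'(a); g'((1/4) - ((5/28)*sqrt(7))*i) = -((206/125)*sqrt(7))*i, so the residue is -((206/125)*sqrt(7))*i.
The factor z**2 - z/2 + 2/7 splits as (z - a)(z - a') with a = (1/4) + ((5/28)*sqrt(7))*i, a' = (1/4) - ((5/28)*sqrt(7))*i. At the order-2 pole a set g(z) = (z - a)^2*f(z) = [-25*z/14 - 39/28] / (z - a')^2.
Order-2 pole: residue = g'(a); g'((1/4) + ((5/28)*sqrt(7))*i) = ((206/125)*sqrt(7))*i, so the residue is ((206/125)*sqrt(7))*i.
List the singular points by increasing real part (a conjugate pair: the negative imaginary part first).

Radius of convergence at 0: (1/7)*sqrt(14).
At (1/4) - ((5/28)*sqrt(7))*i: a pole of order 2; residue -((206/125)*sqrt(7))*i.
At (1/4) + ((5/28)*sqrt(7))*i: a pole of order 2; residue ((206/125)*sqrt(7))*i.


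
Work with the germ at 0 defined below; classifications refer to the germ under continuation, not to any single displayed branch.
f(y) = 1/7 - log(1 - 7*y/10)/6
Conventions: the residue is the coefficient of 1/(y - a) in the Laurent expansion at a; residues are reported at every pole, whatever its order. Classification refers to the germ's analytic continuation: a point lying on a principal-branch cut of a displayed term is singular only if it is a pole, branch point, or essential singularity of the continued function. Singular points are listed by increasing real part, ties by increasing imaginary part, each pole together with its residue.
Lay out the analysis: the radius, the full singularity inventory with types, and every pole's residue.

Branch term (-1/6)*log(1 - y/(10/7)): its argument vanishes at y = 10/7, a logarithmic branch point, modulus 10/7.
The radius of convergence is the smallest modulus among the singular points: 10/7.

Radius of convergence at 0: 10/7.
At 10/7: a logarithmic branch point.


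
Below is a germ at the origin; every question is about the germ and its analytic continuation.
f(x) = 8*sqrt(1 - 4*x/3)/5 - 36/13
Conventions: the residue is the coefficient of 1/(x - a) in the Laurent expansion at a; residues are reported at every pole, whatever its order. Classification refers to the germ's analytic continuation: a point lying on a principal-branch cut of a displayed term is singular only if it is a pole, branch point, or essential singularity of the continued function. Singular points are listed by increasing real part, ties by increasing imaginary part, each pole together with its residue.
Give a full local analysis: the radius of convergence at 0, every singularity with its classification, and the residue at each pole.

Radius of convergence at 0: 3/4.
At 3/4: an algebraic (square-root) branch point.

Branch term (8/5)*sqrt(1 - x/(3/4)): its argument vanishes at x = 3/4, a square-root branch point, modulus 3/4.
The radius of convergence is the smallest modulus among the singular points: 3/4.


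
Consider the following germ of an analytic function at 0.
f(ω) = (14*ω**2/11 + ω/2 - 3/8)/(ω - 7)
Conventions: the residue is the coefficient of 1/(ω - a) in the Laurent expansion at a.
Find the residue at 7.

The residue is 5763/88.

At the order-1 pole 7 set g(ω) = (ω - (7))*f(ω) = 14*ω**2/11 + ω/2 - 3/8.
Simple pole: residue = g(a) at a = 7, which is 5763/88.


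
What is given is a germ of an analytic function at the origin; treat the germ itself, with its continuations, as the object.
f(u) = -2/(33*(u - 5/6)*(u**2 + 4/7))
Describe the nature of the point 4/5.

Denominator factors: u**2 + 4/7 = 212/175 at u = 4/5; u - 5/6 = -1/30 at u = 4/5 — none vanishes.
So the germ continues analytically to 4/5.

The point is a regular point.


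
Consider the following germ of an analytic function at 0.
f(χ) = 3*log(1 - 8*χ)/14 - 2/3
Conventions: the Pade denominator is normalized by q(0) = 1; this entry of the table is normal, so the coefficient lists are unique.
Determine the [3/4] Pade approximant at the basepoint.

Taylor coefficients needed (expand at 0): a_0 = -2/3, a_1 = -12/7, a_2 = -48/7, a_3 = -256/7, a_4 = -1536/7, a_5 = -49152/35, a_6 = -65536/7, a_7 = -3145728/49.
Write the denominator as Q(χ) = 1 + q1*χ + q2*χ^2 + q3*χ^3 + q4*χ^4. Requiring Q*f - P = O(χ^8) with deg P <= 3 kills the coefficients of χ^4..χ^7 in Q*f:
  χ^4: a_4 + q1*a_3 + q2*a_2 + q3*a_1 + q4*a_0 = 0, i.e. -1536/7 + (-256/7)*q1 + (-48/7)*q2 + (-12/7)*q3 + (-2/3)*q4 = 0.
  χ^5: a_5 + q1*a_4 + q2*a_3 + q3*a_2 + q4*a_1 = 0, i.e. -49152/35 + (-1536/7)*q1 + (-256/7)*q2 + (-48/7)*q3 + (-12/7)*q4 = 0.
  χ^6: a_6 + q1*a_5 + q2*a_4 + q3*a_3 + q4*a_2 = 0, i.e. -65536/7 + (-49152/35)*q1 + (-1536/7)*q2 + (-256/7)*q3 + (-48/7)*q4 = 0.
  χ^7: a_7 + q1*a_6 + q2*a_5 + q3*a_4 + q4*a_3 = 0, i.e. -3145728/49 + (-65536/7)*q1 + (-49152/35)*q2 + (-1536/7)*q3 + (-256/7)*q4 = 0.
Solving this linear system: q1 = -408/35, q2 = 1056/35, q3 = 512/25, q4 = -9216/175.
The numerator is Q*f truncated at degree 3: P0 = a_0 = -2/3; P1 = a_1 + q1*a_0 = 212/35; P2 = a_2 + q1*a_1 + q2*a_0 = -1712/245; P3 = a_3 + q1*a_2 + q2*a_1 + q3*a_0 = -80896/3675.

The Pade approximant has numerator coefficients [-2/3, 212/35, -1712/245, -80896/3675]; denominator coefficients [1, -408/35, 1056/35, 512/25, -9216/175].


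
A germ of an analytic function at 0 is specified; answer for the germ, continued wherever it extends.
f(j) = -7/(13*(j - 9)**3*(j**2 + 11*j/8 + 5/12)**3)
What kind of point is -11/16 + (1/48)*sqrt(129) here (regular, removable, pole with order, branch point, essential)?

The point is a pole of order 3.

The denominator factor j**2 + 11*j/8 + 5/12 vanishes at -11/16 + (1/48)*sqrt(129) and appears to the power 3; the numerator there equals -7/13, nonzero, and no other factor vanishes.
Hence a pole whose order is the multiplicity, 3.


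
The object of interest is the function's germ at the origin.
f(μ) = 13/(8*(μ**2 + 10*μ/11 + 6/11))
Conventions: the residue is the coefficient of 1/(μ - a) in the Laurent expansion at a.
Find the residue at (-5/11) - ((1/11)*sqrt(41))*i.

The factor μ**2 + 10*μ/11 + 6/11 splits as (μ - a)(μ - a') with a = (-5/11) - ((1/11)*sqrt(41))*i, a' = (-5/11) + ((1/11)*sqrt(41))*i. At the order-1 pole a set g(μ) = (μ - a)*f(μ) = [13/8] / (μ - a').
Simple pole: residue = g(a) at a = (-5/11) - ((1/11)*sqrt(41))*i, which is ((143/656)*sqrt(41))*i.

The residue is ((143/656)*sqrt(41))*i.


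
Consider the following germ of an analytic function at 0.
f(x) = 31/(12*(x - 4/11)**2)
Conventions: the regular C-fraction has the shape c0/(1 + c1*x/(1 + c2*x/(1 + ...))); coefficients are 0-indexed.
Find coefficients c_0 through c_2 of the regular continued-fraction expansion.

The regular C-fraction coefficients are [3751/192, -11/2, 11/8].

Taylor coefficients (expand at 0): a_0 = 3751/192, a_1 = 41261/384, a_2 = 453871/1024.
c0 = a_0 = 3751/192. Peel one level at a time: if S = 1 + c*x/S' with S'(0) = 1, then c is the x-coefficient of S and S' = c*x/(S - 1).
S_1 = c0/f = 1 + (-11/2)*x + (121/16)*x^2 + ...; c1 = -11/2.
S_2 = c1*x/(S_1 - 1) = 1 + (11/8)*x + ...; c2 = 11/8.


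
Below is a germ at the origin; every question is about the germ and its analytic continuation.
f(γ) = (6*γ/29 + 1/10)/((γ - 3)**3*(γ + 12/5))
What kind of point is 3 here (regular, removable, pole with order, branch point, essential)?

The point is a pole of order 3.

The denominator factor γ - 3 vanishes at 3 and appears to the power 3; the numerator there equals 209/290, nonzero, and no other factor vanishes.
Hence a pole whose order is the multiplicity, 3.


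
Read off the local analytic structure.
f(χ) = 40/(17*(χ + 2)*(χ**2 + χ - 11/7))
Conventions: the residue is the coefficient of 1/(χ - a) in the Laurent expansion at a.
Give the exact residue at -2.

The residue is 280/51.

At the order-1 pole -2 set g(χ) = (χ - (-2))*f(χ) = 40/(17*(χ**2 + χ - 11/7)).
Simple pole: residue = g(a) at a = -2, which is 280/51.


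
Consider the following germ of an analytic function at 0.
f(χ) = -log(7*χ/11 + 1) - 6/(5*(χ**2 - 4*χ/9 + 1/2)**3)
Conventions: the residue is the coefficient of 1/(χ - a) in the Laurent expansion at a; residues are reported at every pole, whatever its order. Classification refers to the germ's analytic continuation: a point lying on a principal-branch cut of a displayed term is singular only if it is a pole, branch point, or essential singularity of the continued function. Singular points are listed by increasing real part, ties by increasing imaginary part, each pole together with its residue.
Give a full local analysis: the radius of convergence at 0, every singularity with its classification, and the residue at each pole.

Denominator factor (χ**2 - 4*χ/9 + 1/2)^3: discriminant -146/81, complex-conjugate roots (2/9) + ((1/18)*sqrt(146))*i and (2/9) - ((1/18)*sqrt(146))*i; poles of order 3, moduli (1/2)*sqrt(2) and (1/2)*sqrt(2).
Branch term (-1)*log(1 - χ/(-11/7)): its argument vanishes at χ = -11/7, a logarithmic branch point, modulus 11/7.
The radius of convergence is the smallest modulus among the singular points: (1/2)*sqrt(2).
The branch term is analytic at (2/9) - ((1/18)*sqrt(146))*i and contributes nothing to the residue; only the rational part matters.
The factor χ**2 - 4*χ/9 + 1/2 splits as (χ - a)(χ - a') with a = (2/9) - ((1/18)*sqrt(146))*i, a' = (2/9) + ((1/18)*sqrt(146))*i. At the order-3 pole a set g(χ) = (χ - a)^3*(rational part) = [-6/5] / (χ - a')^3.
Order-3 pole: residue = g''(a)/2; g''((2/9) - ((1/18)*sqrt(146))*i) = -((531441/1945085)*sqrt(146))*i, so the residue is -((531441/3890170)*sqrt(146))*i.
The branch term is analytic at (2/9) + ((1/18)*sqrt(146))*i and contributes nothing to the residue; only the rational part matters.
The factor χ**2 - 4*χ/9 + 1/2 splits as (χ - a)(χ - a') with a = (2/9) + ((1/18)*sqrt(146))*i, a' = (2/9) - ((1/18)*sqrt(146))*i. At the order-3 pole a set g(χ) = (χ - a)^3*(rational part) = [-6/5] / (χ - a')^3.
Order-3 pole: residue = g''(a)/2; g''((2/9) + ((1/18)*sqrt(146))*i) = ((531441/1945085)*sqrt(146))*i, so the residue is ((531441/3890170)*sqrt(146))*i.
List the singular points by increasing real part (a conjugate pair: the negative imaginary part first).

Radius of convergence at 0: (1/2)*sqrt(2).
At -11/7: a logarithmic branch point.
At (2/9) - ((1/18)*sqrt(146))*i: a pole of order 3; residue -((531441/3890170)*sqrt(146))*i.
At (2/9) + ((1/18)*sqrt(146))*i: a pole of order 3; residue ((531441/3890170)*sqrt(146))*i.


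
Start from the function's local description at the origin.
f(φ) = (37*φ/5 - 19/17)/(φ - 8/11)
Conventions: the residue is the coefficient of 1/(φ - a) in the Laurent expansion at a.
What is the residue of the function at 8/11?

The residue is 3987/935.

At the order-1 pole 8/11 set g(φ) = (φ - (8/11))*f(φ) = 37*φ/5 - 19/17.
Simple pole: residue = g(a) at a = 8/11, which is 3987/935.


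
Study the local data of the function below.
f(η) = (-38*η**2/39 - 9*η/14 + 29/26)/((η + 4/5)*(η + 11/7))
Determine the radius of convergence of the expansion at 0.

Denominator factor (η + 4/5): pole of order 1 at -4/5, modulus 4/5.
Denominator factor (η + 11/7): pole of order 1 at -11/7, modulus 11/7.
The radius of convergence is the smallest modulus among the singular points: 4/5.

The radius of convergence is 4/5.


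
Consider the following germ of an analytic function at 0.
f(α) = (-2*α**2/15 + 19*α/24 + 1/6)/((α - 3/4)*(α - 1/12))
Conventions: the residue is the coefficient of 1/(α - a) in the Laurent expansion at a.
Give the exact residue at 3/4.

At the order-1 pole 3/4 set g(α) = (α - (3/4))*f(α) = (-2*α**2/15 + 19*α/24 + 1/6)/(α - 1/12).
Simple pole: residue = g(a) at a = 3/4, which is 329/320.

The residue is 329/320.


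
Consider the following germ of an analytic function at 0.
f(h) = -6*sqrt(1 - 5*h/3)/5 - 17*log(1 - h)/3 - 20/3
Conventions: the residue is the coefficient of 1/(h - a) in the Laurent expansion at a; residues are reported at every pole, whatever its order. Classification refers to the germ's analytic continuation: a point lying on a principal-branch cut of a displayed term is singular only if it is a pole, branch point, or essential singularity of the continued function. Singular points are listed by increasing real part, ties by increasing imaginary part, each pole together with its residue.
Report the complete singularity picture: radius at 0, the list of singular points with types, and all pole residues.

Branch term (-6/5)*sqrt(1 - h/(3/5)): its argument vanishes at h = 3/5, a square-root branch point, modulus 3/5.
Branch term (-17/3)*log(1 - h/(1)): its argument vanishes at h = 1, a logarithmic branch point, modulus 1.
The radius of convergence is the smallest modulus among the singular points: 3/5.
List the singular points by increasing real part (a conjugate pair: the negative imaginary part first).

Radius of convergence at 0: 3/5.
At 3/5: an algebraic (square-root) branch point.
At 1: a logarithmic branch point.


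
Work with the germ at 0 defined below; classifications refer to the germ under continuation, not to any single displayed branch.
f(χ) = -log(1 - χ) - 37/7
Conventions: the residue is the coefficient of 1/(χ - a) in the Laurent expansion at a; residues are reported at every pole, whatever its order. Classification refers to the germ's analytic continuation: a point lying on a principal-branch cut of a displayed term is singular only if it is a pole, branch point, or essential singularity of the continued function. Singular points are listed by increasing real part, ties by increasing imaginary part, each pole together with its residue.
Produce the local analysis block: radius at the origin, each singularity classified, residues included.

Branch term (-1)*log(1 - χ/(1)): its argument vanishes at χ = 1, a logarithmic branch point, modulus 1.
The radius of convergence is the smallest modulus among the singular points: 1.

Radius of convergence at 0: 1.
At 1: a logarithmic branch point.
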